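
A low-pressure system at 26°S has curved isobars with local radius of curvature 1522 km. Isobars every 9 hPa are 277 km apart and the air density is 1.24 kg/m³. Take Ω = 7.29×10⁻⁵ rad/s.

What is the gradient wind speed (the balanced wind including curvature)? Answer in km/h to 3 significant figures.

112 km/h

Coriolis parameter at 26°S:
f = 2Ω sin φ = 2 × 7.29×10⁻⁵ × sin 26° = 6.39×10⁻⁵ s⁻¹
Pressure gradient: |∂P/∂n| = 900 Pa / 277000 m = 3.25×10⁻³ Pa/m
Geostrophic speed: V_g = |∂P/∂n|/(fρ) = 3.25×10⁻³/(6.39×10⁻⁵ × 1.24) = 41.0 m/s
Around a low, centrifugal force acts outward with Coriolis, so pressure-gradient force balances both:
(1/ρ)|∂P/∂n| = fV + V²/R  →  V² + fR·V − fR·V_g = 0
With fR = 6.39×10⁻⁵ × 1522×10³ m = 97.3 m/s:
V = [−fR + √((fR)² + 4 fR V_g)]/2 = [−97.3 + √(97.3² + 4×97.3×41)]/2 = 31.1 m/s
Subgeostrophic (V < V_g = 41 m/s), as expected around a low.
Converting: 31.1 m/s × 3.6 = 112 km/h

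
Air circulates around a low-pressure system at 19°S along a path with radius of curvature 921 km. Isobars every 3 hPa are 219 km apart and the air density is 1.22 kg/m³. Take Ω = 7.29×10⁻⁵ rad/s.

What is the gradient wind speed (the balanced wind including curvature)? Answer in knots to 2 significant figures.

Coriolis parameter at 19°S:
f = 2Ω sin φ = 2 × 7.29×10⁻⁵ × sin 19° = 4.75×10⁻⁵ s⁻¹
Pressure gradient: |∂P/∂n| = 300 Pa / 219000 m = 1.37×10⁻³ Pa/m
Geostrophic speed: V_g = |∂P/∂n|/(fρ) = 1.37×10⁻³/(4.75×10⁻⁵ × 1.22) = 23.7 m/s
Around a low, centrifugal force acts outward with Coriolis, so pressure-gradient force balances both:
(1/ρ)|∂P/∂n| = fV + V²/R  →  V² + fR·V − fR·V_g = 0
With fR = 4.75×10⁻⁵ × 921×10³ m = 43.7 m/s:
V = [−fR + √((fR)² + 4 fR V_g)]/2 = [−43.7 + √(43.7² + 4×43.7×23.7)]/2 = 17 m/s
Subgeostrophic (V < V_g = 23.7 m/s), as expected around a low.
Converting: 17 m/s × 1.944 = 33 knots

33 knots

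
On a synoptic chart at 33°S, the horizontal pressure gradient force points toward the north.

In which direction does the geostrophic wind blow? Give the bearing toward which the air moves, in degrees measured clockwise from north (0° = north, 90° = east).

270°

The pressure-gradient force points toward the north (bearing 000°).
Geostrophic balance: in the Southern Hemisphere the Coriolis force deflects motion to the left, so the geostrophic wind blows 90° to the left of the pressure-gradient force (low pressure on the right).
Rotating 000° by 90° counterclockwise gives 270° — the wind blows toward the west.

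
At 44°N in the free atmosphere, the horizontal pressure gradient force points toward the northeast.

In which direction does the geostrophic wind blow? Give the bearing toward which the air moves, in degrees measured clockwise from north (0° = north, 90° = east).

The pressure-gradient force points toward the northeast (bearing 045°).
Geostrophic balance: in the Northern Hemisphere the Coriolis force deflects motion to the right, so the geostrophic wind blows 90° to the right of the pressure-gradient force (low pressure on the left).
Rotating 045° by 90° clockwise gives 135° — the wind blows toward the southeast.

135°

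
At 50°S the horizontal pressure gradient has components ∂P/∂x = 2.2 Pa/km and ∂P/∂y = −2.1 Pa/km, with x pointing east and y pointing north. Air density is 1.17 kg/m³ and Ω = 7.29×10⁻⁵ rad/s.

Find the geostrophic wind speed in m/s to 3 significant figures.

Coriolis parameter at 50°S:
f = 2Ω sin φ = 2 × 7.29×10⁻⁵ × sin 50° = 1.12×10⁻⁴ s⁻¹
In the Southern Hemisphere f is negative: f = −1.12×10⁻⁴ s⁻¹.
Component geostrophic relations (x east, y north):
u_g = −(1/(fρ)) ∂P/∂y,  v_g = (1/(fρ)) ∂P/∂x
u_g = −(−2.1×10⁻³)/(−1.12×10⁻⁴ × 1.17) = −16.1 m/s;  v_g = (2.2×10⁻³)/(−1.12×10⁻⁴ × 1.17) = −16.8 m/s
|V_g| = √(u_g² + v_g²) = 23.3 m/s

23.3 m/s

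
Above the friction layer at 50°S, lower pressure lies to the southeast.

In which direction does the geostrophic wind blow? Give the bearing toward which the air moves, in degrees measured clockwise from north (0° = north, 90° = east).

The pressure-gradient force points toward the southeast (bearing 135°).
Geostrophic balance: in the Southern Hemisphere the Coriolis force deflects motion to the left, so the geostrophic wind blows 90° to the left of the pressure-gradient force (low pressure on the right).
Rotating 135° by 90° counterclockwise gives 045° — the wind blows toward the northeast.

045°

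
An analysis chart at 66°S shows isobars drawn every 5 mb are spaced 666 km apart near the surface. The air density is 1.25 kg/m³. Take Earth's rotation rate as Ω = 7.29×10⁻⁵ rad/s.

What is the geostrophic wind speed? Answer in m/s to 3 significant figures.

4.51 m/s

Coriolis parameter at 66°S:
f = 2Ω sin φ = 2 × 7.29×10⁻⁵ × sin 66° = 1.33×10⁻⁴ s⁻¹
Pressure gradient: |∂P/∂n| = 500 Pa / 666000 m = 7.51×10⁻⁴ Pa/m
Geostrophic balance (pressure-gradient force = Coriolis force):
V_g = (1/(fρ)) |∂P/∂n| = 7.51×10⁻⁴ / (1.33×10⁻⁴ × 1.25) = 4.51 m/s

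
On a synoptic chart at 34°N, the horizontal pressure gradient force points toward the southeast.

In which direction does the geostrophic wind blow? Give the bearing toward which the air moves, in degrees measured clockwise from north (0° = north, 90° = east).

The pressure-gradient force points toward the southeast (bearing 135°).
Geostrophic balance: in the Northern Hemisphere the Coriolis force deflects motion to the right, so the geostrophic wind blows 90° to the right of the pressure-gradient force (low pressure on the left).
Rotating 135° by 90° clockwise gives 225° — the wind blows toward the southwest.

225°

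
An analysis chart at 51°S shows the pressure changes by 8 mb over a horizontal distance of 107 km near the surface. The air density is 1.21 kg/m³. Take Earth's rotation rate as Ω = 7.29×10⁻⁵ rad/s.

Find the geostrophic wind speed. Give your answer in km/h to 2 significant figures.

200 km/h

Coriolis parameter at 51°S:
f = 2Ω sin φ = 2 × 7.29×10⁻⁵ × sin 51° = 1.13×10⁻⁴ s⁻¹
Pressure gradient: |∂P/∂n| = 800 Pa / 107000 m = 7.48×10⁻³ Pa/m
Geostrophic balance (pressure-gradient force = Coriolis force):
V_g = (1/(fρ)) |∂P/∂n| = 7.48×10⁻³ / (1.13×10⁻⁴ × 1.21) = 54.5 m/s
Converting: 54.5 m/s × 3.6 = 200 km/h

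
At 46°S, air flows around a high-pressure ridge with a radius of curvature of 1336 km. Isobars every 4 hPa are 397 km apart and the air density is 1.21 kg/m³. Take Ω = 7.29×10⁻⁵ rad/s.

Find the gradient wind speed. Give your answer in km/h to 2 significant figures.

30 km/h

Coriolis parameter at 46°S:
f = 2Ω sin φ = 2 × 7.29×10⁻⁵ × sin 46° = 1.05×10⁻⁴ s⁻¹
Pressure gradient: |∂P/∂n| = 400 Pa / 397000 m = 1.01×10⁻³ Pa/m
Geostrophic speed: V_g = |∂P/∂n|/(fρ) = 1.01×10⁻³/(1.05×10⁻⁴ × 1.21) = 7.94 m/s
Around a high, pressure-gradient force acts outward with centrifugal, so Coriolis balances both:
fV = (1/ρ)|∂P/∂n| + V²/R  →  V² − fR·V + fR·V_g = 0
With fR = 1.05×10⁻⁴ × 1336×10³ m = 140 m/s:
V = [fR − √((fR)² − 4 fR V_g)]/2 = [140 − √(140² − 4×140×7.94)]/2 = 8.45 m/s
Supergeostrophic (V > V_g = 7.94 m/s), as expected around a high.
Converting: 8.45 m/s × 3.6 = 30 km/h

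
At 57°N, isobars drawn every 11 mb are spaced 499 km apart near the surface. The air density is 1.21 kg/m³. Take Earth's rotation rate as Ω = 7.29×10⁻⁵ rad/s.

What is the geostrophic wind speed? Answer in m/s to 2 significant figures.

Coriolis parameter at 57°N:
f = 2Ω sin φ = 2 × 7.29×10⁻⁵ × sin 57° = 1.22×10⁻⁴ s⁻¹
Pressure gradient: |∂P/∂n| = 1100 Pa / 499000 m = 2.20×10⁻³ Pa/m
Geostrophic balance (pressure-gradient force = Coriolis force):
V_g = (1/(fρ)) |∂P/∂n| = 2.20×10⁻³ / (1.22×10⁻⁴ × 1.21) = 14.9 m/s

15 m/s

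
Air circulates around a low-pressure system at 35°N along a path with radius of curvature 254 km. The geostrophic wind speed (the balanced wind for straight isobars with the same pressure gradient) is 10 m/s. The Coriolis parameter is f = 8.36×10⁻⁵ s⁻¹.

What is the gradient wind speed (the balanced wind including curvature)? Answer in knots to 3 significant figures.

14.4 knots

Around a low, centrifugal force acts outward with Coriolis, so pressure-gradient force balances both:
(1/ρ)|∂P/∂n| = fV + V²/R  →  V² + fR·V − fR·V_g = 0
With fR = 8.36×10⁻⁵ × 254×10³ m = 21.2 m/s:
V = [−fR + √((fR)² + 4 fR V_g)]/2 = [−21.2 + √(21.2² + 4×21.2×10)]/2 = 7.41 m/s
Subgeostrophic (V < V_g = 10 m/s), as expected around a low.
Converting: 7.41 m/s × 1.944 = 14.4 knots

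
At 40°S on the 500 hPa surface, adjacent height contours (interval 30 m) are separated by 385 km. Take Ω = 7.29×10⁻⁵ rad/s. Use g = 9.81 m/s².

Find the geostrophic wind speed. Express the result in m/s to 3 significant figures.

8.16 m/s

Coriolis parameter at 40°S:
f = 2Ω sin φ = 2 × 7.29×10⁻⁵ × sin 40° = 9.37×10⁻⁵ s⁻¹
Height gradient: |∂Z/∂n| = 30 m / 385000 m = 7.79×10⁻⁵
On a pressure surface, geostrophic balance gives V_g = (g/f)|∂Z/∂n|:
V_g = 9.81 × 7.79×10⁻⁵ / 9.37×10⁻⁵ = 8.16 m/s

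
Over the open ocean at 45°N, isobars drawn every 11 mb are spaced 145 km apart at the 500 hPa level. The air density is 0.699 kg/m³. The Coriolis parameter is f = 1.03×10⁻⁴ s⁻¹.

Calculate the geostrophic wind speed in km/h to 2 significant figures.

Pressure gradient: |∂P/∂n| = 1100 Pa / 145000 m = 7.59×10⁻³ Pa/m
Geostrophic balance (pressure-gradient force = Coriolis force):
V_g = (1/(fρ)) |∂P/∂n| = 7.59×10⁻³ / (1.03×10⁻⁴ × 0.699) = 105 m/s
Converting: 105 m/s × 3.6 = 380 km/h

380 km/h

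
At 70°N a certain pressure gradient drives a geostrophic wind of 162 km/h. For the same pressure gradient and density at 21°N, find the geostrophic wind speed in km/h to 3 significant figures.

425 km/h

With the same pressure gradient and density, V_g ∝ 1/f ∝ 1/sin φ.
V₂ = V₁ · sin φ₁ / sin φ₂ = 162 × sin 70° / sin 21°
V₂ = 162 × 0.9397/0.3584 = 425 km/h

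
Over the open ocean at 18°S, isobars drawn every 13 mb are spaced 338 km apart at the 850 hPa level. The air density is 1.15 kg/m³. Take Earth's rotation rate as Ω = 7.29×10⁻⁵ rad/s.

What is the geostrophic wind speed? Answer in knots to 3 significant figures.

144 knots

Coriolis parameter at 18°S:
f = 2Ω sin φ = 2 × 7.29×10⁻⁵ × sin 18° = 4.51×10⁻⁵ s⁻¹
Pressure gradient: |∂P/∂n| = 1300 Pa / 338000 m = 3.85×10⁻³ Pa/m
Geostrophic balance (pressure-gradient force = Coriolis force):
V_g = (1/(fρ)) |∂P/∂n| = 3.85×10⁻³ / (4.51×10⁻⁵ × 1.15) = 74.2 m/s
Converting: 74.2 m/s × 1.944 = 144 knots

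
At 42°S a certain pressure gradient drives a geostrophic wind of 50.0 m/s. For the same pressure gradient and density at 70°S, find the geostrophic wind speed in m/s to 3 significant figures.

35.6 m/s

With the same pressure gradient and density, V_g ∝ 1/f ∝ 1/sin φ.
V₂ = V₁ · sin φ₁ / sin φ₂ = 50.0 × sin 42° / sin 70°
V₂ = 50.0 × 0.6691/0.9397 = 35.6 m/s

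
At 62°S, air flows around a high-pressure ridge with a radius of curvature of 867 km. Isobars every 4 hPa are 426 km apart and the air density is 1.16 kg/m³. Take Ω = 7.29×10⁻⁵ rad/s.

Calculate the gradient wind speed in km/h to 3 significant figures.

Coriolis parameter at 62°S:
f = 2Ω sin φ = 2 × 7.29×10⁻⁵ × sin 62° = 1.29×10⁻⁴ s⁻¹
Pressure gradient: |∂P/∂n| = 400 Pa / 426000 m = 9.39×10⁻⁴ Pa/m
Geostrophic speed: V_g = |∂P/∂n|/(fρ) = 9.39×10⁻⁴/(1.29×10⁻⁴ × 1.16) = 6.29 m/s
Around a high, pressure-gradient force acts outward with centrifugal, so Coriolis balances both:
fV = (1/ρ)|∂P/∂n| + V²/R  →  V² − fR·V + fR·V_g = 0
With fR = 1.29×10⁻⁴ × 867×10³ m = 112 m/s:
V = [fR − √((fR)² − 4 fR V_g)]/2 = [112 − √(112² − 4×112×6.29)]/2 = 6.69 m/s
Supergeostrophic (V > V_g = 6.29 m/s), as expected around a high.
Converting: 6.69 m/s × 3.6 = 24.1 km/h

24.1 km/h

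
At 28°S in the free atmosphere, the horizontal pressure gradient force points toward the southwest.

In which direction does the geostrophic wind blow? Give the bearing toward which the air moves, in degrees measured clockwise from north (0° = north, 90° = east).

135°

The pressure-gradient force points toward the southwest (bearing 225°).
Geostrophic balance: in the Southern Hemisphere the Coriolis force deflects motion to the left, so the geostrophic wind blows 90° to the left of the pressure-gradient force (low pressure on the right).
Rotating 225° by 90° counterclockwise gives 135° — the wind blows toward the southeast.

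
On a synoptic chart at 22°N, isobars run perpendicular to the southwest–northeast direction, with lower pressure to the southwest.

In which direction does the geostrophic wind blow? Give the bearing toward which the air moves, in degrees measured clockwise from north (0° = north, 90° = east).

The pressure-gradient force points toward the southwest (bearing 225°).
Geostrophic balance: in the Northern Hemisphere the Coriolis force deflects motion to the right, so the geostrophic wind blows 90° to the right of the pressure-gradient force (low pressure on the left).
Rotating 225° by 90° clockwise gives 315° — the wind blows toward the northwest.

315°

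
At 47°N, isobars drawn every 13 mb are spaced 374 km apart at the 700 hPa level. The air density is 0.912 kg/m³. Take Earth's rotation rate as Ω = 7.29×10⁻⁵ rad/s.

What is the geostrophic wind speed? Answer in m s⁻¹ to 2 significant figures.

36 m s⁻¹

Coriolis parameter at 47°N:
f = 2Ω sin φ = 2 × 7.29×10⁻⁵ × sin 47° = 1.07×10⁻⁴ s⁻¹
Pressure gradient: |∂P/∂n| = 1300 Pa / 374000 m = 3.48×10⁻³ Pa/m
Geostrophic balance (pressure-gradient force = Coriolis force):
V_g = (1/(fρ)) |∂P/∂n| = 3.48×10⁻³ / (1.07×10⁻⁴ × 0.912) = 35.7 m/s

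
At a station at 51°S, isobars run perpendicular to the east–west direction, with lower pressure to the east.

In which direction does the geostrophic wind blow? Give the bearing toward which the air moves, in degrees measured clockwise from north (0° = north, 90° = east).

The pressure-gradient force points toward the east (bearing 090°).
Geostrophic balance: in the Southern Hemisphere the Coriolis force deflects motion to the left, so the geostrophic wind blows 90° to the left of the pressure-gradient force (low pressure on the right).
Rotating 090° by 90° counterclockwise gives 000° — the wind blows toward the north.

000°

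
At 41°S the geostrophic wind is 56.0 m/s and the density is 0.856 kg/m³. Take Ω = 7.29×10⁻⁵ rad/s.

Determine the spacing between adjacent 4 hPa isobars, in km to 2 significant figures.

87 km

Coriolis parameter at 41°S:
f = 2Ω sin φ = 2 × 7.29×10⁻⁵ × sin 41° = 9.57×10⁻⁵ s⁻¹
Geostrophic balance rearranged: |∂P/∂n| = f ρ V_g
|∂P/∂n| = 9.57×10⁻⁵ × 0.856 × 56.0 = 4.59×10⁻³ Pa/m
Isobar spacing: Δn = ΔP/|∂P/∂n| = 400 Pa / 4.59×10⁻³ Pa/m = 87236 m ≈ 87 km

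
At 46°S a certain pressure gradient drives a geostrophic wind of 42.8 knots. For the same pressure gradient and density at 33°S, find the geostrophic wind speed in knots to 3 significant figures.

56.5 knots

With the same pressure gradient and density, V_g ∝ 1/f ∝ 1/sin φ.
V₂ = V₁ · sin φ₁ / sin φ₂ = 42.8 × sin 46° / sin 33°
V₂ = 42.8 × 0.7193/0.5446 = 56.5 knots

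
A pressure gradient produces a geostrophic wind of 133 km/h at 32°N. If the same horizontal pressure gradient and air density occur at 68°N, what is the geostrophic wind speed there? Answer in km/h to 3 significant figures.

76.0 km/h

With the same pressure gradient and density, V_g ∝ 1/f ∝ 1/sin φ.
V₂ = V₁ · sin φ₁ / sin φ₂ = 133 × sin 32° / sin 68°
V₂ = 133 × 0.5299/0.9272 = 76.0 km/h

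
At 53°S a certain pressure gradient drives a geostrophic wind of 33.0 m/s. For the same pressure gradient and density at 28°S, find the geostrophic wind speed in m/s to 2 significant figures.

56 m/s

With the same pressure gradient and density, V_g ∝ 1/f ∝ 1/sin φ.
V₂ = V₁ · sin φ₁ / sin φ₂ = 33.0 × sin 53° / sin 28°
V₂ = 33.0 × 0.7986/0.4695 = 56 m/s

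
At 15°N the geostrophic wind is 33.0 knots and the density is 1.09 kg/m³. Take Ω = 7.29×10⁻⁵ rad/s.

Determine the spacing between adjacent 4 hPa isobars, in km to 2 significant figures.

Coriolis parameter at 15°N:
f = 2Ω sin φ = 2 × 7.29×10⁻⁵ × sin 15° = 3.77×10⁻⁵ s⁻¹
Wind speed in SI: 33.0 knots = 17.0 m/s
Geostrophic balance rearranged: |∂P/∂n| = f ρ V_g
|∂P/∂n| = 3.77×10⁻⁵ × 1.09 × 17.0 = 6.98×10⁻⁴ Pa/m
Isobar spacing: Δn = ΔP/|∂P/∂n| = 400 Pa / 6.98×10⁻⁴ Pa/m = 572833 m ≈ 570 km

570 km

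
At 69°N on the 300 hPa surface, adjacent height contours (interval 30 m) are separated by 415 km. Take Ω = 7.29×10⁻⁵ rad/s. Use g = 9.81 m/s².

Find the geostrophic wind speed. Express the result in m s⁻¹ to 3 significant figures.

Coriolis parameter at 69°N:
f = 2Ω sin φ = 2 × 7.29×10⁻⁵ × sin 69° = 1.36×10⁻⁴ s⁻¹
Height gradient: |∂Z/∂n| = 30 m / 415000 m = 7.23×10⁻⁵
On a pressure surface, geostrophic balance gives V_g = (g/f)|∂Z/∂n|:
V_g = 9.81 × 7.23×10⁻⁵ / 1.36×10⁻⁴ = 5.21 m/s

5.21 m s⁻¹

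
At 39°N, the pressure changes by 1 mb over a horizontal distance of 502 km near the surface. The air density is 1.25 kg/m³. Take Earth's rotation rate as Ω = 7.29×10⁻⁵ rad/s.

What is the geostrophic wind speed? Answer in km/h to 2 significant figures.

Coriolis parameter at 39°N:
f = 2Ω sin φ = 2 × 7.29×10⁻⁵ × sin 39° = 9.18×10⁻⁵ s⁻¹
Pressure gradient: |∂P/∂n| = 100 Pa / 502000 m = 1.99×10⁻⁴ Pa/m
Geostrophic balance (pressure-gradient force = Coriolis force):
V_g = (1/(fρ)) |∂P/∂n| = 1.99×10⁻⁴ / (9.18×10⁻⁵ × 1.25) = 1.74 m/s
Converting: 1.74 m/s × 3.6 = 6.3 km/h

6.3 km/h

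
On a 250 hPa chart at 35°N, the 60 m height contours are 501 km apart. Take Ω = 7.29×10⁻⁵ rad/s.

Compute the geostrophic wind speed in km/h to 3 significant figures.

50.6 km/h

Coriolis parameter at 35°N:
f = 2Ω sin φ = 2 × 7.29×10⁻⁵ × sin 35° = 8.36×10⁻⁵ s⁻¹
Height gradient: |∂Z/∂n| = 60 m / 501000 m = 1.20×10⁻⁴
On a pressure surface, geostrophic balance gives V_g = (g/f)|∂Z/∂n|:
V_g = 9.81 × 1.20×10⁻⁴ / 8.36×10⁻⁵ = 14.0 m/s
Converting: 14.0 m/s × 3.6 = 50.6 km/h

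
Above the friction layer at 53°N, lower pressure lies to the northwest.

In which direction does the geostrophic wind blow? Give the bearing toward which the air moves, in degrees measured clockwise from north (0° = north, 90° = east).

045°

The pressure-gradient force points toward the northwest (bearing 315°).
Geostrophic balance: in the Northern Hemisphere the Coriolis force deflects motion to the right, so the geostrophic wind blows 90° to the right of the pressure-gradient force (low pressure on the left).
Rotating 315° by 90° clockwise gives 045° — the wind blows toward the northeast.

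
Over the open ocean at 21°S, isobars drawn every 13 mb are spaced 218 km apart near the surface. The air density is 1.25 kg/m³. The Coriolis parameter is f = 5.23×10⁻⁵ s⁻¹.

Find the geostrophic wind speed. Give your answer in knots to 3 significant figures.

Pressure gradient: |∂P/∂n| = 1300 Pa / 218000 m = 5.96×10⁻³ Pa/m
Geostrophic balance (pressure-gradient force = Coriolis force):
V_g = (1/(fρ)) |∂P/∂n| = 5.96×10⁻³ / (5.23×10⁻⁵ × 1.25) = 91.2 m/s
Converting: 91.2 m/s × 1.944 = 177 knots

177 knots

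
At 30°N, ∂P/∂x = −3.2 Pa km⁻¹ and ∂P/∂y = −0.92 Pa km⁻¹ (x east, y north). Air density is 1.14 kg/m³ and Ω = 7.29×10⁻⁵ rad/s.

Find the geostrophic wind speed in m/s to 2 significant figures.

40 m/s

Coriolis parameter at 30°N:
f = 2Ω sin φ = 2 × 7.29×10⁻⁵ × sin 30° = 7.29×10⁻⁵ s⁻¹
Component geostrophic relations (x east, y north):
u_g = −(1/(fρ)) ∂P/∂y,  v_g = (1/(fρ)) ∂P/∂x
u_g = −(−0.92×10⁻³)/(7.29×10⁻⁵ × 1.14) = 11.1 m/s;  v_g = (−3.2×10⁻³)/(7.29×10⁻⁵ × 1.14) = −38.5 m/s
|V_g| = √(u_g² + v_g²) = 40.1 m/s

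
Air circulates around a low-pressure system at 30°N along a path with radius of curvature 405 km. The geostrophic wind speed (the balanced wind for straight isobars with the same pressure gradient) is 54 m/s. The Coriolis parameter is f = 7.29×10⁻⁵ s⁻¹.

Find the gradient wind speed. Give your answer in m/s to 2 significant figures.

Around a low, centrifugal force acts outward with Coriolis, so pressure-gradient force balances both:
(1/ρ)|∂P/∂n| = fV + V²/R  →  V² + fR·V − fR·V_g = 0
With fR = 7.29×10⁻⁵ × 405×10³ m = 29.5 m/s:
V = [−fR + √((fR)² + 4 fR V_g)]/2 = [−29.5 + √(29.5² + 4×29.5×54)]/2 = 27.8 m/s
Subgeostrophic (V < V_g = 54 m/s), as expected around a low.

28 m/s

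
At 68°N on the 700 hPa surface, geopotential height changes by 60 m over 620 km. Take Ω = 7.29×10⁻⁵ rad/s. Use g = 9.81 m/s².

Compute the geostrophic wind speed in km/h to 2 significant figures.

25 km/h

Coriolis parameter at 68°N:
f = 2Ω sin φ = 2 × 7.29×10⁻⁵ × sin 68° = 1.35×10⁻⁴ s⁻¹
Height gradient: |∂Z/∂n| = 60 m / 620000 m = 9.68×10⁻⁵
On a pressure surface, geostrophic balance gives V_g = (g/f)|∂Z/∂n|:
V_g = 9.81 × 9.68×10⁻⁵ / 1.35×10⁻⁴ = 7.02 m/s
Converting: 7.02 m/s × 3.6 = 25 km/h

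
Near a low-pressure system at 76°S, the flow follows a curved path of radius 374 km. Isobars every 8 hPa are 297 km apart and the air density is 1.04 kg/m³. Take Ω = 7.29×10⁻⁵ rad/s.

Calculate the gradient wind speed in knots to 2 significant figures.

28 knots

Coriolis parameter at 76°S:
f = 2Ω sin φ = 2 × 7.29×10⁻⁵ × sin 76° = 1.41×10⁻⁴ s⁻¹
Pressure gradient: |∂P/∂n| = 800 Pa / 297000 m = 2.69×10⁻³ Pa/m
Geostrophic speed: V_g = |∂P/∂n|/(fρ) = 2.69×10⁻³/(1.41×10⁻⁴ × 1.04) = 18.3 m/s
Around a low, centrifugal force acts outward with Coriolis, so pressure-gradient force balances both:
(1/ρ)|∂P/∂n| = fV + V²/R  →  V² + fR·V − fR·V_g = 0
With fR = 1.41×10⁻⁴ × 374×10³ m = 52.9 m/s:
V = [−fR + √((fR)² + 4 fR V_g)]/2 = [−52.9 + √(52.9² + 4×52.9×18.3)]/2 = 14.4 m/s
Subgeostrophic (V < V_g = 18.3 m/s), as expected around a low.
Converting: 14.4 m/s × 1.944 = 28 knots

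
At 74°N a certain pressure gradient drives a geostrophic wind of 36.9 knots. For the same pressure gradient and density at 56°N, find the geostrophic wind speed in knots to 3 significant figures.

With the same pressure gradient and density, V_g ∝ 1/f ∝ 1/sin φ.
V₂ = V₁ · sin φ₁ / sin φ₂ = 36.9 × sin 74° / sin 56°
V₂ = 36.9 × 0.9613/0.8290 = 42.8 knots

42.8 knots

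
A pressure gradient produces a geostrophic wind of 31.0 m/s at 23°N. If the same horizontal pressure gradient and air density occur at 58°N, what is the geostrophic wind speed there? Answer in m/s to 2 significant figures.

14 m/s

With the same pressure gradient and density, V_g ∝ 1/f ∝ 1/sin φ.
V₂ = V₁ · sin φ₁ / sin φ₂ = 31.0 × sin 23° / sin 58°
V₂ = 31.0 × 0.3907/0.8480 = 14 m/s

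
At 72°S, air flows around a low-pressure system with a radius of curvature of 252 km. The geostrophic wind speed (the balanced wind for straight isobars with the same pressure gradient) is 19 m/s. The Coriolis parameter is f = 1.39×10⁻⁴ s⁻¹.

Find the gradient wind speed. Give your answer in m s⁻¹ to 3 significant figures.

13.7 m s⁻¹

Around a low, centrifugal force acts outward with Coriolis, so pressure-gradient force balances both:
(1/ρ)|∂P/∂n| = fV + V²/R  →  V² + fR·V − fR·V_g = 0
With fR = 1.39×10⁻⁴ × 252×10³ m = 35.0 m/s:
V = [−fR + √((fR)² + 4 fR V_g)]/2 = [−35.0 + √(35.0² + 4×35.0×19)]/2 = 13.7 m/s
Subgeostrophic (V < V_g = 19 m/s), as expected around a low.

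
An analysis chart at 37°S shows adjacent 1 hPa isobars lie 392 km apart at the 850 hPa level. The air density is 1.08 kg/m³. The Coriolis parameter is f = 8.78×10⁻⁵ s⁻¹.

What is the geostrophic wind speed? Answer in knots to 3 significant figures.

Pressure gradient: |∂P/∂n| = 100 Pa / 392000 m = 2.55×10⁻⁴ Pa/m
Geostrophic balance (pressure-gradient force = Coriolis force):
V_g = (1/(fρ)) |∂P/∂n| = 2.55×10⁻⁴ / (8.78×10⁻⁵ × 1.08) = 2.69 m/s
Converting: 2.69 m/s × 1.944 = 5.23 knots

5.23 knots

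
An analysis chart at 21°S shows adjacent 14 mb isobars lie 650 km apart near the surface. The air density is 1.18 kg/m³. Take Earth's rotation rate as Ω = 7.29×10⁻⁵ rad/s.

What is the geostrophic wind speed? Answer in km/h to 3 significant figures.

126 km/h

Coriolis parameter at 21°S:
f = 2Ω sin φ = 2 × 7.29×10⁻⁵ × sin 21° = 5.23×10⁻⁵ s⁻¹
Pressure gradient: |∂P/∂n| = 1400 Pa / 650000 m = 2.15×10⁻³ Pa/m
Geostrophic balance (pressure-gradient force = Coriolis force):
V_g = (1/(fρ)) |∂P/∂n| = 2.15×10⁻³ / (5.23×10⁻⁵ × 1.18) = 34.9 m/s
Converting: 34.9 m/s × 3.6 = 126 km/h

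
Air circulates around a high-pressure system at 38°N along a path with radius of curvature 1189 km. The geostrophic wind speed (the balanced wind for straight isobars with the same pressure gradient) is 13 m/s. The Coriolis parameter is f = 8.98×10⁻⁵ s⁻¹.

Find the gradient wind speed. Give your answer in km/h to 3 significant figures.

Around a high, pressure-gradient force acts outward with centrifugal, so Coriolis balances both:
fV = (1/ρ)|∂P/∂n| + V²/R  →  V² − fR·V + fR·V_g = 0
With fR = 8.98×10⁻⁵ × 1189×10³ m = 107 m/s:
V = [fR − √((fR)² − 4 fR V_g)]/2 = [107 − √(107² − 4×107×13)]/2 = 15.1 m/s
Supergeostrophic (V > V_g = 13 m/s), as expected around a high.
Converting: 15.1 m/s × 3.6 = 54.5 km/h

54.5 km/h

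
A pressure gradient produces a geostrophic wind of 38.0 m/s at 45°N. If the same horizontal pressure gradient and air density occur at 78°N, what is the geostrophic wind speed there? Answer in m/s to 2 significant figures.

With the same pressure gradient and density, V_g ∝ 1/f ∝ 1/sin φ.
V₂ = V₁ · sin φ₁ / sin φ₂ = 38.0 × sin 45° / sin 78°
V₂ = 38.0 × 0.7071/0.9781 = 27 m/s

27 m/s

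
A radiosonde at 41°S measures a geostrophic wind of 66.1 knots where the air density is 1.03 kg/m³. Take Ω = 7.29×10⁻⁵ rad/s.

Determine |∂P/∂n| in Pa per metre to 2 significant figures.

Coriolis parameter at 41°S:
f = 2Ω sin φ = 2 × 7.29×10⁻⁵ × sin 41° = 9.57×10⁻⁵ s⁻¹
Wind speed in SI: 66.1 knots = 34.0 m/s
Geostrophic balance rearranged: |∂P/∂n| = f ρ V_g
|∂P/∂n| = 9.57×10⁻⁵ × 1.03 × 34.0 = 3.35×10⁻³ Pa/m

3.4×10⁻³ Pa/m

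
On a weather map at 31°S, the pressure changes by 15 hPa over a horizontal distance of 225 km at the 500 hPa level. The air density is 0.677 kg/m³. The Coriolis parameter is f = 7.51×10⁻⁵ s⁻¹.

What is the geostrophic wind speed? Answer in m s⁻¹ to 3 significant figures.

131 m s⁻¹

Pressure gradient: |∂P/∂n| = 1500 Pa / 225000 m = 6.67×10⁻³ Pa/m
Geostrophic balance (pressure-gradient force = Coriolis force):
V_g = (1/(fρ)) |∂P/∂n| = 6.67×10⁻³ / (7.51×10⁻⁵ × 0.677) = 131 m/s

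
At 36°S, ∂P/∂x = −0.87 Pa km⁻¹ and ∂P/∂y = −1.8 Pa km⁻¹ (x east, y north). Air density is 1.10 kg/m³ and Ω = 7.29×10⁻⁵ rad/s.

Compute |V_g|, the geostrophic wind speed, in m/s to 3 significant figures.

21.2 m/s

Coriolis parameter at 36°S:
f = 2Ω sin φ = 2 × 7.29×10⁻⁵ × sin 36° = 8.57×10⁻⁵ s⁻¹
In the Southern Hemisphere f is negative: f = −8.57×10⁻⁵ s⁻¹.
Component geostrophic relations (x east, y north):
u_g = −(1/(fρ)) ∂P/∂y,  v_g = (1/(fρ)) ∂P/∂x
u_g = −(−1.8×10⁻³)/(−8.57×10⁻⁵ × 1.10) = −19.1 m/s;  v_g = (−0.87×10⁻³)/(−8.57×10⁻⁵ × 1.10) = 9.23 m/s
|V_g| = √(u_g² + v_g²) = 21.2 m/s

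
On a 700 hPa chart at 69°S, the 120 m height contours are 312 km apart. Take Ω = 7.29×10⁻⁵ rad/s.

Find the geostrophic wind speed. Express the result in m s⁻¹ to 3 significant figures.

Coriolis parameter at 69°S:
f = 2Ω sin φ = 2 × 7.29×10⁻⁵ × sin 69° = 1.36×10⁻⁴ s⁻¹
Height gradient: |∂Z/∂n| = 120 m / 312000 m = 3.85×10⁻⁴
On a pressure surface, geostrophic balance gives V_g = (g/f)|∂Z/∂n|:
V_g = 9.81 × 3.85×10⁻⁴ / 1.36×10⁻⁴ = 27.7 m/s

27.7 m s⁻¹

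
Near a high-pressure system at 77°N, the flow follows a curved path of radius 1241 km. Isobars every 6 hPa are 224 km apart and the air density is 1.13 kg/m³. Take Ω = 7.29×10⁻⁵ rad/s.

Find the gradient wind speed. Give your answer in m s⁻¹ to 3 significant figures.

Coriolis parameter at 77°N:
f = 2Ω sin φ = 2 × 7.29×10⁻⁵ × sin 77° = 1.42×10⁻⁴ s⁻¹
Pressure gradient: |∂P/∂n| = 600 Pa / 224000 m = 2.68×10⁻³ Pa/m
Geostrophic speed: V_g = |∂P/∂n|/(fρ) = 2.68×10⁻³/(1.42×10⁻⁴ × 1.13) = 16.7 m/s
Around a high, pressure-gradient force acts outward with centrifugal, so Coriolis balances both:
fV = (1/ρ)|∂P/∂n| + V²/R  →  V² − fR·V + fR·V_g = 0
With fR = 1.42×10⁻⁴ × 1241×10³ m = 176 m/s:
V = [fR − √((fR)² − 4 fR V_g)]/2 = [176 − √(176² − 4×176×16.7)]/2 = 18.7 m/s
Supergeostrophic (V > V_g = 16.7 m/s), as expected around a high.

18.7 m s⁻¹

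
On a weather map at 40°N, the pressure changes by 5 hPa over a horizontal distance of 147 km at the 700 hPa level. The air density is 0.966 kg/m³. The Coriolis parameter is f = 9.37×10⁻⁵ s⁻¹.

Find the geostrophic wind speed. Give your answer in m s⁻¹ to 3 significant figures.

Pressure gradient: |∂P/∂n| = 500 Pa / 147000 m = 3.40×10⁻³ Pa/m
Geostrophic balance (pressure-gradient force = Coriolis force):
V_g = (1/(fρ)) |∂P/∂n| = 3.40×10⁻³ / (9.37×10⁻⁵ × 0.966) = 37.6 m/s

37.6 m s⁻¹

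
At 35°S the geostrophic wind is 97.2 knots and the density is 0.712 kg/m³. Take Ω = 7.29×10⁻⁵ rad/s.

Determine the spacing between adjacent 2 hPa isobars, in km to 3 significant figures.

Coriolis parameter at 35°S:
f = 2Ω sin φ = 2 × 7.29×10⁻⁵ × sin 35° = 8.36×10⁻⁵ s⁻¹
Wind speed in SI: 97.2 knots = 50.0 m/s
Geostrophic balance rearranged: |∂P/∂n| = f ρ V_g
|∂P/∂n| = 8.36×10⁻⁵ × 0.712 × 50.0 = 2.98×10⁻³ Pa/m
Isobar spacing: Δn = ΔP/|∂P/∂n| = 200 Pa / 2.98×10⁻³ Pa/m = 67173 m ≈ 67.2 km

67.2 km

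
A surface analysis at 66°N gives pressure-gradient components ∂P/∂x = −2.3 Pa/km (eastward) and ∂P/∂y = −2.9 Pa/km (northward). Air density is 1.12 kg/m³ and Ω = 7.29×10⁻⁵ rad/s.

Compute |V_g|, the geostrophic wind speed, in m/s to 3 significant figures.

24.8 m/s

Coriolis parameter at 66°N:
f = 2Ω sin φ = 2 × 7.29×10⁻⁵ × sin 66° = 1.33×10⁻⁴ s⁻¹
Component geostrophic relations (x east, y north):
u_g = −(1/(fρ)) ∂P/∂y,  v_g = (1/(fρ)) ∂P/∂x
u_g = −(−2.9×10⁻³)/(1.33×10⁻⁴ × 1.12) = 19.4 m/s;  v_g = (−2.3×10⁻³)/(1.33×10⁻⁴ × 1.12) = −15.4 m/s
|V_g| = √(u_g² + v_g²) = 24.8 m/s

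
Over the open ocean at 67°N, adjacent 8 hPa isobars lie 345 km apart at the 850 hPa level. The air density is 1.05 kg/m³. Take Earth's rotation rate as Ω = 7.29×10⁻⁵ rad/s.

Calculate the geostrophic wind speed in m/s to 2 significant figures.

16 m/s

Coriolis parameter at 67°N:
f = 2Ω sin φ = 2 × 7.29×10⁻⁵ × sin 67° = 1.34×10⁻⁴ s⁻¹
Pressure gradient: |∂P/∂n| = 800 Pa / 345000 m = 2.32×10⁻³ Pa/m
Geostrophic balance (pressure-gradient force = Coriolis force):
V_g = (1/(fρ)) |∂P/∂n| = 2.32×10⁻³ / (1.34×10⁻⁴ × 1.05) = 16.5 m/s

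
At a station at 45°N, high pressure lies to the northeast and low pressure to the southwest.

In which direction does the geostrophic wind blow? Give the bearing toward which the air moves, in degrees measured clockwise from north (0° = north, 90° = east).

The pressure-gradient force points toward the southwest (bearing 225°).
Geostrophic balance: in the Northern Hemisphere the Coriolis force deflects motion to the right, so the geostrophic wind blows 90° to the right of the pressure-gradient force (low pressure on the left).
Rotating 225° by 90° clockwise gives 315° — the wind blows toward the northwest.

315°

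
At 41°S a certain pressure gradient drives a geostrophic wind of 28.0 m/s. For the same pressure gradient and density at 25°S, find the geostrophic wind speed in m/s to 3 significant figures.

With the same pressure gradient and density, V_g ∝ 1/f ∝ 1/sin φ.
V₂ = V₁ · sin φ₁ / sin φ₂ = 28.0 × sin 41° / sin 25°
V₂ = 28.0 × 0.6561/0.4226 = 43.5 m/s

43.5 m/s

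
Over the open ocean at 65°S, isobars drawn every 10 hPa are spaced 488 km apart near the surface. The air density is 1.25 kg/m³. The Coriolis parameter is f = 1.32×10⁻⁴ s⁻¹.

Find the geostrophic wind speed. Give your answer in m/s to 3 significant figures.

12.4 m/s

Pressure gradient: |∂P/∂n| = 1000 Pa / 488000 m = 2.05×10⁻³ Pa/m
Geostrophic balance (pressure-gradient force = Coriolis force):
V_g = (1/(fρ)) |∂P/∂n| = 2.05×10⁻³ / (1.32×10⁻⁴ × 1.25) = 12.4 m/s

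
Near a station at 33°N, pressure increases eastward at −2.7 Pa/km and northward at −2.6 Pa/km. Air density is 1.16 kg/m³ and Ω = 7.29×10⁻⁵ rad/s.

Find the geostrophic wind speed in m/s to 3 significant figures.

40.7 m/s

Coriolis parameter at 33°N:
f = 2Ω sin φ = 2 × 7.29×10⁻⁵ × sin 33° = 7.94×10⁻⁵ s⁻¹
Component geostrophic relations (x east, y north):
u_g = −(1/(fρ)) ∂P/∂y,  v_g = (1/(fρ)) ∂P/∂x
u_g = −(−2.6×10⁻³)/(7.94×10⁻⁵ × 1.16) = 28.2 m/s;  v_g = (−2.7×10⁻³)/(7.94×10⁻⁵ × 1.16) = −29.3 m/s
|V_g| = √(u_g² + v_g²) = 40.7 m/s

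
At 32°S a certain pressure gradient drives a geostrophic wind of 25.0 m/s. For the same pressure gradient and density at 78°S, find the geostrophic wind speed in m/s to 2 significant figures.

14 m/s

With the same pressure gradient and density, V_g ∝ 1/f ∝ 1/sin φ.
V₂ = V₁ · sin φ₁ / sin φ₂ = 25.0 × sin 32° / sin 78°
V₂ = 25.0 × 0.5299/0.9781 = 14 m/s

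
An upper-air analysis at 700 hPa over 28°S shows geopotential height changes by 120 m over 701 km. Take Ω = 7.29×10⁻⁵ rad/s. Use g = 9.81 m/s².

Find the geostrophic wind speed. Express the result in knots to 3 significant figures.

Coriolis parameter at 28°S:
f = 2Ω sin φ = 2 × 7.29×10⁻⁵ × sin 28° = 6.84×10⁻⁵ s⁻¹
Height gradient: |∂Z/∂n| = 120 m / 701000 m = 1.71×10⁻⁴
On a pressure surface, geostrophic balance gives V_g = (g/f)|∂Z/∂n|:
V_g = 9.81 × 1.71×10⁻⁴ / 6.84×10⁻⁵ = 24.5 m/s
Converting: 24.5 m/s × 1.944 = 47.7 knots

47.7 knots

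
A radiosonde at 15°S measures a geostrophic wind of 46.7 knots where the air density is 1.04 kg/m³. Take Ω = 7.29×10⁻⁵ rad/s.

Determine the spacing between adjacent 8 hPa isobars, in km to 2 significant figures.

Coriolis parameter at 15°S:
f = 2Ω sin φ = 2 × 7.29×10⁻⁵ × sin 15° = 3.77×10⁻⁵ s⁻¹
Wind speed in SI: 46.7 knots = 24.0 m/s
Geostrophic balance rearranged: |∂P/∂n| = f ρ V_g
|∂P/∂n| = 3.77×10⁻⁵ × 1.04 × 24.0 = 9.43×10⁻⁴ Pa/m
Isobar spacing: Δn = ΔP/|∂P/∂n| = 800 Pa / 9.43×10⁻⁴ Pa/m = 848492 m ≈ 850 km

850 km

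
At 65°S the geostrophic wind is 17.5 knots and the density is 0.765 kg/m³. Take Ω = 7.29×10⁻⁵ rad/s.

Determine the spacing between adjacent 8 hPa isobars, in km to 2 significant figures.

Coriolis parameter at 65°S:
f = 2Ω sin φ = 2 × 7.29×10⁻⁵ × sin 65° = 1.32×10⁻⁴ s⁻¹
Wind speed in SI: 17.5 knots = 9.00 m/s
Geostrophic balance rearranged: |∂P/∂n| = f ρ V_g
|∂P/∂n| = 1.32×10⁻⁴ × 0.765 × 9.00 = 9.10×10⁻⁴ Pa/m
Isobar spacing: Δn = ΔP/|∂P/∂n| = 800 Pa / 9.10×10⁻⁴ Pa/m = 879061 m ≈ 880 km

880 km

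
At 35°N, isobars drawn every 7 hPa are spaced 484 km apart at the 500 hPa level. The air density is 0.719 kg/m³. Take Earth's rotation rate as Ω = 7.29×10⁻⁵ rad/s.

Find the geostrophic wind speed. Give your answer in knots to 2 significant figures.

47 knots

Coriolis parameter at 35°N:
f = 2Ω sin φ = 2 × 7.29×10⁻⁵ × sin 35° = 8.36×10⁻⁵ s⁻¹
Pressure gradient: |∂P/∂n| = 700 Pa / 484000 m = 1.45×10⁻³ Pa/m
Geostrophic balance (pressure-gradient force = Coriolis force):
V_g = (1/(fρ)) |∂P/∂n| = 1.45×10⁻³ / (8.36×10⁻⁵ × 0.719) = 24.1 m/s
Converting: 24.1 m/s × 1.944 = 47 knots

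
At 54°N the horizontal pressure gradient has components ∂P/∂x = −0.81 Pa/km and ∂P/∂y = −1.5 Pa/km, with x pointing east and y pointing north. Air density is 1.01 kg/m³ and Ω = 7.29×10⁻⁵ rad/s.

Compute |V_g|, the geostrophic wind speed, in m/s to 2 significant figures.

Coriolis parameter at 54°N:
f = 2Ω sin φ = 2 × 7.29×10⁻⁵ × sin 54° = 1.18×10⁻⁴ s⁻¹
Component geostrophic relations (x east, y north):
u_g = −(1/(fρ)) ∂P/∂y,  v_g = (1/(fρ)) ∂P/∂x
u_g = −(−1.5×10⁻³)/(1.18×10⁻⁴ × 1.01) = 12.6 m/s;  v_g = (−0.81×10⁻³)/(1.18×10⁻⁴ × 1.01) = −6.80 m/s
|V_g| = √(u_g² + v_g²) = 14.3 m/s

14 m/s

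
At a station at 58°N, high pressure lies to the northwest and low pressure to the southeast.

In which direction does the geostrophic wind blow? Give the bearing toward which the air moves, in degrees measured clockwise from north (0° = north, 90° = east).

225°

The pressure-gradient force points toward the southeast (bearing 135°).
Geostrophic balance: in the Northern Hemisphere the Coriolis force deflects motion to the right, so the geostrophic wind blows 90° to the right of the pressure-gradient force (low pressure on the left).
Rotating 135° by 90° clockwise gives 225° — the wind blows toward the southwest.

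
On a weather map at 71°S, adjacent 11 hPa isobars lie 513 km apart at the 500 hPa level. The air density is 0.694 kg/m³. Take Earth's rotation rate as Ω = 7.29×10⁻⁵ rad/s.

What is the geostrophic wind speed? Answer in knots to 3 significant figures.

Coriolis parameter at 71°S:
f = 2Ω sin φ = 2 × 7.29×10⁻⁵ × sin 71° = 1.38×10⁻⁴ s⁻¹
Pressure gradient: |∂P/∂n| = 1100 Pa / 513000 m = 2.14×10⁻³ Pa/m
Geostrophic balance (pressure-gradient force = Coriolis force):
V_g = (1/(fρ)) |∂P/∂n| = 2.14×10⁻³ / (1.38×10⁻⁴ × 0.694) = 22.4 m/s
Converting: 22.4 m/s × 1.944 = 43.6 knots

43.6 knots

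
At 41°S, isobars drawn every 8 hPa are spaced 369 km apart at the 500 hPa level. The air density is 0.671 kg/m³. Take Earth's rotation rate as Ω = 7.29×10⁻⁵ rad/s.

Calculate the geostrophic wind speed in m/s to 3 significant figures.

33.8 m/s

Coriolis parameter at 41°S:
f = 2Ω sin φ = 2 × 7.29×10⁻⁵ × sin 41° = 9.57×10⁻⁵ s⁻¹
Pressure gradient: |∂P/∂n| = 800 Pa / 369000 m = 2.17×10⁻³ Pa/m
Geostrophic balance (pressure-gradient force = Coriolis force):
V_g = (1/(fρ)) |∂P/∂n| = 2.17×10⁻³ / (9.57×10⁻⁵ × 0.671) = 33.8 m/s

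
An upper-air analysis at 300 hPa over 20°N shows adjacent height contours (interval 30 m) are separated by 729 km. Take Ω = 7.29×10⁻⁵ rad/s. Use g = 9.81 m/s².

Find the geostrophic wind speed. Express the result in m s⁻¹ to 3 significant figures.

8.10 m s⁻¹

Coriolis parameter at 20°N:
f = 2Ω sin φ = 2 × 7.29×10⁻⁵ × sin 20° = 4.99×10⁻⁵ s⁻¹
Height gradient: |∂Z/∂n| = 30 m / 729000 m = 4.12×10⁻⁵
On a pressure surface, geostrophic balance gives V_g = (g/f)|∂Z/∂n|:
V_g = 9.81 × 4.12×10⁻⁵ / 4.99×10⁻⁵ = 8.10 m/s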